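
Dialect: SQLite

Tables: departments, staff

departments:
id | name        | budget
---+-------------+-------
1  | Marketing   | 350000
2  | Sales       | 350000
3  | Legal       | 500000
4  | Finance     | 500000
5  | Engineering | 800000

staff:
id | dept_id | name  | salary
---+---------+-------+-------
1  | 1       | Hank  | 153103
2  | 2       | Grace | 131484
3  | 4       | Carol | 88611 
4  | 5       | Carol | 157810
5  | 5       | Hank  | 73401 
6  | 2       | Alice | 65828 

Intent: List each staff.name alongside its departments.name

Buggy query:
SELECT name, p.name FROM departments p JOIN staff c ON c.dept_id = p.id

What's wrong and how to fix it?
Bug: 'name' exists in both joined tables, so the database can't tell which one is meant

Fix: Prefix ambiguous columns with the table alias

Corrected query:
SELECT c.name, p.name FROM departments p JOIN staff c ON c.dept_id = p.id

Result:
name  | name       
------+------------
Hank  | Marketing  
Grace | Sales      
Carol | Finance    
Carol | Engineering
Hank  | Engineering
Alice | Sales      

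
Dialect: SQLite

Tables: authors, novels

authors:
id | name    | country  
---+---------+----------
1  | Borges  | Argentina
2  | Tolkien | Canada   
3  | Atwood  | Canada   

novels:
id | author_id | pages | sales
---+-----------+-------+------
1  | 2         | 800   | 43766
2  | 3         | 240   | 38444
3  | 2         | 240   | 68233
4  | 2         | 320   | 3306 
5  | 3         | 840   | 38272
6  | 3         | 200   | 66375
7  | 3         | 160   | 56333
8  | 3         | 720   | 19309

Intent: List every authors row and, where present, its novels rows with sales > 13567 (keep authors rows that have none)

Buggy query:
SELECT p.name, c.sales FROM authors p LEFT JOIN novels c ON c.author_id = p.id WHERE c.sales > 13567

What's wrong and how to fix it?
Bug: Filtering c.sales in WHERE discards the NULL rows produced by LEFT JOIN, turning it into an inner join

Fix: Put 'c.sales > 13567' in the JOIN's ON clause instead of WHERE

Corrected query:
SELECT p.name, c.sales FROM authors p LEFT JOIN novels c ON c.author_id = p.id AND c.sales > 13567

Result:
name    | sales
--------+------
Borges  | NULL 
Tolkien | 43766
Tolkien | 68233
Atwood  | 19309
Atwood  | 38272
Atwood  | 38444
Atwood  | 56333
Atwood  | 66375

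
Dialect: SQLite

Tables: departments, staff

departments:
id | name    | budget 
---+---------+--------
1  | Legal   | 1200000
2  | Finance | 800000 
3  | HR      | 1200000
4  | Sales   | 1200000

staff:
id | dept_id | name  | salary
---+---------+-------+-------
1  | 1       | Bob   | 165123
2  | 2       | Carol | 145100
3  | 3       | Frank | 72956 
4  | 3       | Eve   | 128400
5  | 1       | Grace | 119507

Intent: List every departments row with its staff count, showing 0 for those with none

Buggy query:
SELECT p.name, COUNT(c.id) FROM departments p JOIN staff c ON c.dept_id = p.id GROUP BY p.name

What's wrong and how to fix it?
Bug: INNER JOIN drops departments rows that have no matching staff rows

Fix: Use LEFT JOIN so parents without children still appear (COUNT(c.id) gives 0)

Corrected query:
SELECT p.name, COUNT(c.id) FROM departments p LEFT JOIN staff c ON c.dept_id = p.id GROUP BY p.name

Result:
name    | COUNT(c.id)
--------+------------
Finance | 1          
HR      | 2          
Legal   | 2          
Sales   | 0          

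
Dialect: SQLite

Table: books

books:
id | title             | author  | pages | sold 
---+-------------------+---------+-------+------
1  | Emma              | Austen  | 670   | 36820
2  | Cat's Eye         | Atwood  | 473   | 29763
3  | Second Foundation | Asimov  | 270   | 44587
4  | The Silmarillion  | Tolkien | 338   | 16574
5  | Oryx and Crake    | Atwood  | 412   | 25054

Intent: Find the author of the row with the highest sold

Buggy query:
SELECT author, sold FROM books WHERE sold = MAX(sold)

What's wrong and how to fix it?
Bug: MAX(sold) is an aggregate and cannot be used directly in WHERE

Fix: Use a subquery: WHERE sold = (SELECT MAX(sold) FROM books)

Corrected query:
SELECT author, sold FROM books WHERE sold = (SELECT MAX(sold) FROM books)

Result:
author | sold 
-------+------
Asimov | 44587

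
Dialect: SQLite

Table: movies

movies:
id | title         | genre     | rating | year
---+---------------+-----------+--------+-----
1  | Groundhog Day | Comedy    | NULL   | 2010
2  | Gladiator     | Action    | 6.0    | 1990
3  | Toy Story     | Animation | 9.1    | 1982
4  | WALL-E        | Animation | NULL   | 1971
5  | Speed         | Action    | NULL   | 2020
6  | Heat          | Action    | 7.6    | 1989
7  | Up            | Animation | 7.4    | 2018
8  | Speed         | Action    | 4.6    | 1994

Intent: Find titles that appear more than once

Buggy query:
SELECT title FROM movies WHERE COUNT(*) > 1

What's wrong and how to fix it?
Bug: WHERE can't reference COUNT(*); aggregates are computed after WHERE

Fix: Group first, then use HAVING for the count condition

Corrected query:
SELECT title FROM movies GROUP BY title HAVING COUNT(*) > 1

Result:
title
-----
Speed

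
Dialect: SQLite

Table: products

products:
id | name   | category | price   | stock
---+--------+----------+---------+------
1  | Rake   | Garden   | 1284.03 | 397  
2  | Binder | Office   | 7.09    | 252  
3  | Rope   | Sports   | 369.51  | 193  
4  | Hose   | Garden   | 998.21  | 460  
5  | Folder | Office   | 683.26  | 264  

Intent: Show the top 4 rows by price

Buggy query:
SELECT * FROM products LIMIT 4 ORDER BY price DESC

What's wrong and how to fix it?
Bug: ORDER BY cannot follow LIMIT; LIMIT is the final clause

Fix: Sort with ORDER BY, then apply LIMIT

Corrected query:
SELECT * FROM products ORDER BY price DESC LIMIT 4

Result:
id | name   | category | price   | stock
---+--------+----------+---------+------
1  | Rake   | Garden   | 1284.03 | 397  
4  | Hose   | Garden   | 998.21  | 460  
5  | Folder | Office   | 683.26  | 264  
3  | Rope   | Sports   | 369.51  | 193  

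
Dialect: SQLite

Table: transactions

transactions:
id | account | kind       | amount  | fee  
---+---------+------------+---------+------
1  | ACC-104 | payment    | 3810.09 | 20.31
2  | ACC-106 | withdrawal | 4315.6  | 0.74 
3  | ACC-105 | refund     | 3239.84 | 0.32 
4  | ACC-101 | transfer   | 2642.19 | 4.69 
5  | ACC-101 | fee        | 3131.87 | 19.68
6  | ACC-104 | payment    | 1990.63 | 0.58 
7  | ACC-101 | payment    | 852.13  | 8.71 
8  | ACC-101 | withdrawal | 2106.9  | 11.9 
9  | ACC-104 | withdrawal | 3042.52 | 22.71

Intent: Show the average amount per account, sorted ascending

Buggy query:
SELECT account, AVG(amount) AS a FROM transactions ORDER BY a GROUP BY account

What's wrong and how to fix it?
Bug: ORDER BY appears before GROUP BY; SQL clause order requires GROUP BY first

Fix: Move ORDER BY to the end, after GROUP BY

Corrected query:
SELECT account, AVG(amount) AS a FROM transactions GROUP BY account ORDER BY a

Result:
account | a          
--------+------------
ACC-101 | 2183.2725  
ACC-104 | 2947.746667
ACC-105 | 3239.84    
ACC-106 | 4315.6     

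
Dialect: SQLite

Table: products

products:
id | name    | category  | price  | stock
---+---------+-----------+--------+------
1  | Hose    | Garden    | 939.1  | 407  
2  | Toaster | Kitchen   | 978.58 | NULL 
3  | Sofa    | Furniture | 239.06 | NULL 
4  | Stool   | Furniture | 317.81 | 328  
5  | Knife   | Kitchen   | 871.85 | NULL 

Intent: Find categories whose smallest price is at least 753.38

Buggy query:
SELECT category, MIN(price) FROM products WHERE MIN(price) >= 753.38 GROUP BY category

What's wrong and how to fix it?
Bug: Aggregates like MIN are computed per group after WHERE runs

Fix: Use HAVING for the per-group MIN condition

Corrected query:
SELECT category, MIN(price) FROM products GROUP BY category HAVING MIN(price) >= 753.38

Result:
category | MIN(price)
---------+-----------
Garden   | 939.1     
Kitchen  | 871.85    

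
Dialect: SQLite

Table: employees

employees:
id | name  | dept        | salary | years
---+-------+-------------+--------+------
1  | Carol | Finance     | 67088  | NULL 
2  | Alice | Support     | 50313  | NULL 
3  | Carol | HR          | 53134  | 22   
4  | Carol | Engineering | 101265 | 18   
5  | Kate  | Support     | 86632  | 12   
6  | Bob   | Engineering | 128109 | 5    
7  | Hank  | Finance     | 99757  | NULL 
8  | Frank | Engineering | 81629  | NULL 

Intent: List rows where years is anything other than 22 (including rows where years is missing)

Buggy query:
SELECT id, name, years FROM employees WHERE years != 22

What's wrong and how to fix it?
Bug: 'years != 22' is unknown when years is NULL, so NULL rows are silently excluded

Fix: Add an explicit OR years IS NULL to include the missing-value rows

Corrected query:
SELECT id, name, years FROM employees WHERE years != 22 OR years IS NULL

Result:
id | name  | years
---+-------+------
1  | Carol | NULL 
2  | Alice | NULL 
4  | Carol | 18   
5  | Kate  | 12   
6  | Bob   | 5    
7  | Hank  | NULL 
8  | Frank | NULL 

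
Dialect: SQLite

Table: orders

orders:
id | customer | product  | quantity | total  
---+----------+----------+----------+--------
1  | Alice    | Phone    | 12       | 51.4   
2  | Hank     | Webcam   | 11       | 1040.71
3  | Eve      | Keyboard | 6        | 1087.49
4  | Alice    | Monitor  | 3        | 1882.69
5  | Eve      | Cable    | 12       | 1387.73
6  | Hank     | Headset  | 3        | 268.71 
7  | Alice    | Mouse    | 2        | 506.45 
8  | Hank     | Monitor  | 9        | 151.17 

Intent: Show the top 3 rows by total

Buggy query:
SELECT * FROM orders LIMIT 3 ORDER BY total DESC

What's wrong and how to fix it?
Bug: LIMIT must come after ORDER BY

Fix: Sort with ORDER BY, then apply LIMIT

Corrected query:
SELECT * FROM orders ORDER BY total DESC LIMIT 3

Result:
id | customer | product  | quantity | total  
---+----------+----------+----------+--------
4  | Alice    | Monitor  | 3        | 1882.69
5  | Eve      | Cable    | 12       | 1387.73
3  | Eve      | Keyboard | 6        | 1087.49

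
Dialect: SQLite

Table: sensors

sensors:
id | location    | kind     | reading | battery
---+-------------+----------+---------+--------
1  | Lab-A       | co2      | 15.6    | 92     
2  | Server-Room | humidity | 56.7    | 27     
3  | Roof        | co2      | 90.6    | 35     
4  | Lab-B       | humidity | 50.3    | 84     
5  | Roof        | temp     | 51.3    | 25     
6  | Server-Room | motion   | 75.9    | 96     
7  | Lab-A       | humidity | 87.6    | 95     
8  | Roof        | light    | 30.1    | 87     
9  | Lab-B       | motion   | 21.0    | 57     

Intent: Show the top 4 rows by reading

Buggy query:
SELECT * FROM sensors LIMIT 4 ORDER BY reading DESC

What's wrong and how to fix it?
Bug: LIMIT must come after ORDER BY

Fix: Sort with ORDER BY, then apply LIMIT

Corrected query:
SELECT * FROM sensors ORDER BY reading DESC LIMIT 4

Result:
id | location    | kind     | reading | battery
---+-------------+----------+---------+--------
3  | Roof        | co2      | 90.6    | 35     
7  | Lab-A       | humidity | 87.6    | 95     
6  | Server-Room | motion   | 75.9    | 96     
2  | Server-Room | humidity | 56.7    | 27     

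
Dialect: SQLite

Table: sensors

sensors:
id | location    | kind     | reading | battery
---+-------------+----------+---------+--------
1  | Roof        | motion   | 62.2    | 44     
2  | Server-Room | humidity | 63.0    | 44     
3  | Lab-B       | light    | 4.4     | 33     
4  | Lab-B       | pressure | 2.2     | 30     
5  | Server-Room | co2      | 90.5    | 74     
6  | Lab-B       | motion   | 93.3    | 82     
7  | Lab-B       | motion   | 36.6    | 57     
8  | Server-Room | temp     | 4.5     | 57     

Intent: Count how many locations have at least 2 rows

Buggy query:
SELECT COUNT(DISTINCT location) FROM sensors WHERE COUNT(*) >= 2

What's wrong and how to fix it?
Bug: COUNT(*) cannot appear in WHERE; the per-group count doesn't exist yet

Fix: Use a subquery that GROUPs and filters with HAVING, then count its rows

Corrected query:
SELECT COUNT(*) FROM (SELECT location FROM sensors GROUP BY location HAVING COUNT(*) >= 2)

Result:
COUNT(*)
--------
2       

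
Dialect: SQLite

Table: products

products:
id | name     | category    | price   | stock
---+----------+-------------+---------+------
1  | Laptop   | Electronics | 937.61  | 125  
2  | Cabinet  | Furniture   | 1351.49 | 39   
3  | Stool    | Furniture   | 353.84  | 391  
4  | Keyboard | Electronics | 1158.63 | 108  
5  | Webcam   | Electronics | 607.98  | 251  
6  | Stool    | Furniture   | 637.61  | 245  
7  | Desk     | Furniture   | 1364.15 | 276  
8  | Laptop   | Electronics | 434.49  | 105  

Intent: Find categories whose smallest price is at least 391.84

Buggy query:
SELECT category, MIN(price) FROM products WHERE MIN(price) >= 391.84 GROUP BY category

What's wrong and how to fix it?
Bug: Aggregates like MIN are computed per group after WHERE runs

Fix: Replace WHERE with HAVING after the GROUP BY

Corrected query:
SELECT category, MIN(price) FROM products GROUP BY category HAVING MIN(price) >= 391.84

Result:
category    | MIN(price)
------------+-----------
Electronics | 434.49    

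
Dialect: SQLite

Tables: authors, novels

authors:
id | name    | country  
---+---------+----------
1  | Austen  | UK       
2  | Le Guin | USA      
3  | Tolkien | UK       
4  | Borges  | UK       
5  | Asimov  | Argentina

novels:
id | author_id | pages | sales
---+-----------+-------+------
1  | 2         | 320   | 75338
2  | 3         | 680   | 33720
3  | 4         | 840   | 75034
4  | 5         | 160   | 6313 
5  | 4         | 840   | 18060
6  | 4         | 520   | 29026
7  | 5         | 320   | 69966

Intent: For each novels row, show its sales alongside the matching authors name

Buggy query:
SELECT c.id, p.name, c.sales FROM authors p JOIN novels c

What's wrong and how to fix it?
Bug: JOIN with no ON clause produces a cartesian product; every novels row pairs with every authors row

Fix: Add ON c.author_id = p.id to the JOIN

Corrected query:
SELECT c.id, p.name, c.sales FROM authors p JOIN novels c ON c.author_id = p.id

Result:
id | name    | sales
---+---------+------
1  | Le Guin | 75338
2  | Tolkien | 33720
3  | Borges  | 75034
4  | Asimov  | 6313 
5  | Borges  | 18060
6  | Borges  | 29026
7  | Asimov  | 69966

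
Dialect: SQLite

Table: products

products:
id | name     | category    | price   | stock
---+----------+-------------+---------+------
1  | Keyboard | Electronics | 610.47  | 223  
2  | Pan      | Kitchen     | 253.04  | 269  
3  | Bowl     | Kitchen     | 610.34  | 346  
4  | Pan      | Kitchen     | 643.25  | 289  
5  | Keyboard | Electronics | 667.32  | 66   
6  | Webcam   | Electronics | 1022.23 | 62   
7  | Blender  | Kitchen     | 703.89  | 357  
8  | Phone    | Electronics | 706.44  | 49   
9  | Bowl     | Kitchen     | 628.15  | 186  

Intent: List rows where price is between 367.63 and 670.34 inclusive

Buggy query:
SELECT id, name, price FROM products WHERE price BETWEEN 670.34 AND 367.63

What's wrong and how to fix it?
Bug: The bounds are reversed; BETWEEN a AND b requires a <= b to match anything

Fix: Swap the bounds so the smaller value comes first

Corrected query:
SELECT id, name, price FROM products WHERE price BETWEEN 367.63 AND 670.34

Result:
id | name     | price 
---+----------+-------
1  | Keyboard | 610.47
3  | Bowl     | 610.34
4  | Pan      | 643.25
5  | Keyboard | 667.32
9  | Bowl     | 628.15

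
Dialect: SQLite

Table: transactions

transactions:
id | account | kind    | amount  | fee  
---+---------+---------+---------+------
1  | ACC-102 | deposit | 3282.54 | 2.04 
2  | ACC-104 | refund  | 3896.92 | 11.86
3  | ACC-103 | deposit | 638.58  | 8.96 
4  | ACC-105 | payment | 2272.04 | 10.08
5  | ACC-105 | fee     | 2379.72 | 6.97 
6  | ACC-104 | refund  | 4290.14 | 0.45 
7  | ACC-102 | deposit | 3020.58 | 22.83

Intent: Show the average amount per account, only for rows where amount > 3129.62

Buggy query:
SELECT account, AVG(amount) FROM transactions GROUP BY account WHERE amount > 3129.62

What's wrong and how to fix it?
Bug: Row-level WHERE must come before GROUP BY in the clause order

Fix: Move the WHERE clause before GROUP BY

Corrected query:
SELECT account, AVG(amount) FROM transactions WHERE amount > 3129.62 GROUP BY account

Result:
account | AVG(amount)
--------+------------
ACC-102 | 3282.54    
ACC-104 | 4093.53    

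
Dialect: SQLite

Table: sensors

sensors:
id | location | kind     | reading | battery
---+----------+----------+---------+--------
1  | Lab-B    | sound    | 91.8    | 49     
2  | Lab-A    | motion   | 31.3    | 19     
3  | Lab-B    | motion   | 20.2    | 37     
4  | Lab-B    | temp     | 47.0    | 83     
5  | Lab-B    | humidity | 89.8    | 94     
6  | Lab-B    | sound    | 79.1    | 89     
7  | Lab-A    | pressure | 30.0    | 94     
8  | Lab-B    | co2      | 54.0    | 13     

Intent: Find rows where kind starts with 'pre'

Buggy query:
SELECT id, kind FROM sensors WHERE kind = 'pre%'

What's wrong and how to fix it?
Bug: '=' compares the literal string including the % character; pattern matching needs LIKE

Fix: Use LIKE for wildcard pattern matching

Corrected query:
SELECT id, kind FROM sensors WHERE kind LIKE 'pre%'

Result:
id | kind    
---+---------
7  | pressure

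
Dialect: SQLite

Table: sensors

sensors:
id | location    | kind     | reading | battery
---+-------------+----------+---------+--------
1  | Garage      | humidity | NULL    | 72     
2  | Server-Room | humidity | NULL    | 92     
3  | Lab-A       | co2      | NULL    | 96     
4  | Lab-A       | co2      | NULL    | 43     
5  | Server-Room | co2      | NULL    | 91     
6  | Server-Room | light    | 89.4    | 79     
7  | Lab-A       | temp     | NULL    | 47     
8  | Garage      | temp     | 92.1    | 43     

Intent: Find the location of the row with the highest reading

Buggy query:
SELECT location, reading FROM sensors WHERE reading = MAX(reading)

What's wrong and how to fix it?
Bug: MAX(reading) is an aggregate and cannot be used directly in WHERE

Fix: Use a subquery: WHERE reading = (SELECT MAX(reading) FROM sensors)

Corrected query:
SELECT location, reading FROM sensors WHERE reading = (SELECT MAX(reading) FROM sensors)

Result:
location | reading
---------+--------
Garage   | 92.1   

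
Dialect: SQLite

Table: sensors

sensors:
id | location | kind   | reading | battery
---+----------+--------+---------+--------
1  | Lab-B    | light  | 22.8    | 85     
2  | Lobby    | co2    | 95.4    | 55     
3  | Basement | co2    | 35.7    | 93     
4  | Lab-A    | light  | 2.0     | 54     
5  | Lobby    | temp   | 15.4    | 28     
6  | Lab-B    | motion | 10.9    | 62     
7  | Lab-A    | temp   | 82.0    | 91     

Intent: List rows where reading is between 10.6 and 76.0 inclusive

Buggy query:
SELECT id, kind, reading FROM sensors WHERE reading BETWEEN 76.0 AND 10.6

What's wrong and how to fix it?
Bug: The bounds are reversed; BETWEEN a AND b requires a <= b to match anything

Fix: Write BETWEEN 10.6 AND 76.0

Corrected query:
SELECT id, kind, reading FROM sensors WHERE reading BETWEEN 10.6 AND 76.0

Result:
id | kind   | reading
---+--------+--------
1  | light  | 22.8   
3  | co2    | 35.7   
5  | temp   | 15.4   
6  | motion | 10.9   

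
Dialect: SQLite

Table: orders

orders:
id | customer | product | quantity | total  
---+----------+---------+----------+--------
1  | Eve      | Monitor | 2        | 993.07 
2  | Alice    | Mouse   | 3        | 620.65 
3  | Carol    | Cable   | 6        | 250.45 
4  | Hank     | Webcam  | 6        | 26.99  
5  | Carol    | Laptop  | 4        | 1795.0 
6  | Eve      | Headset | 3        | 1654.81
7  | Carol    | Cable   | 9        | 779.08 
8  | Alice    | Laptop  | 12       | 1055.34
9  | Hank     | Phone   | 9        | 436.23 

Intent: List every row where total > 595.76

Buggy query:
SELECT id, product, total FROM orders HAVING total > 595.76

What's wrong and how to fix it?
Bug: This is a non-aggregate query (no GROUP BY, no aggregates), so in SQLite the HAVING clause is invalid here; a row-level condition belongs in WHERE

Fix: Replace HAVING with WHERE since the condition applies to individual rows

Corrected query:
SELECT id, product, total FROM orders WHERE total > 595.76

Result:
id | product | total  
---+---------+--------
1  | Monitor | 993.07 
2  | Mouse   | 620.65 
5  | Laptop  | 1795   
6  | Headset | 1654.81
7  | Cable   | 779.08 
8  | Laptop  | 1055.34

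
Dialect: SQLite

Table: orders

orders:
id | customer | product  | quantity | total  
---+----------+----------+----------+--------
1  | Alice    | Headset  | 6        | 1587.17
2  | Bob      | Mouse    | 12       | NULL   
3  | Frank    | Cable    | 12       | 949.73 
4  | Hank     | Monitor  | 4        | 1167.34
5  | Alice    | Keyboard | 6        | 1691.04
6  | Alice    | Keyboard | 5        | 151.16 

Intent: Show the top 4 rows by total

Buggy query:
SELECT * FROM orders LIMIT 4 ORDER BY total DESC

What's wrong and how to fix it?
Bug: ORDER BY cannot follow LIMIT; LIMIT is the final clause

Fix: Sort with ORDER BY, then apply LIMIT

Corrected query:
SELECT * FROM orders ORDER BY total DESC LIMIT 4

Result:
id | customer | product  | quantity | total  
---+----------+----------+----------+--------
5  | Alice    | Keyboard | 6        | 1691.04
1  | Alice    | Headset  | 6        | 1587.17
4  | Hank     | Monitor  | 4        | 1167.34
3  | Frank    | Cable    | 12       | 949.73 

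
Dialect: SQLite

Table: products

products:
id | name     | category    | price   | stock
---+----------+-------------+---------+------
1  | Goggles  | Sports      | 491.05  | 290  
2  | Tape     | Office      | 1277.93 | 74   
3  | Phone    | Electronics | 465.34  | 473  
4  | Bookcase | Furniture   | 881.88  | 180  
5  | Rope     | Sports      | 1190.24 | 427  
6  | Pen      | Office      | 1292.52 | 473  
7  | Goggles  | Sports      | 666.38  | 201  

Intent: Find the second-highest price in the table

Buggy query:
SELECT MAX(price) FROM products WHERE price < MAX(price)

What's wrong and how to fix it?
Bug: MAX(price) on the right of the comparison is an aggregate-in-WHERE error

Fix: Compute the overall MAX in a subquery, then take MAX of rows below it

Corrected query:
SELECT MAX(price) FROM products WHERE price < (SELECT MAX(price) FROM products)

Result:
MAX(price)
----------
1277.93   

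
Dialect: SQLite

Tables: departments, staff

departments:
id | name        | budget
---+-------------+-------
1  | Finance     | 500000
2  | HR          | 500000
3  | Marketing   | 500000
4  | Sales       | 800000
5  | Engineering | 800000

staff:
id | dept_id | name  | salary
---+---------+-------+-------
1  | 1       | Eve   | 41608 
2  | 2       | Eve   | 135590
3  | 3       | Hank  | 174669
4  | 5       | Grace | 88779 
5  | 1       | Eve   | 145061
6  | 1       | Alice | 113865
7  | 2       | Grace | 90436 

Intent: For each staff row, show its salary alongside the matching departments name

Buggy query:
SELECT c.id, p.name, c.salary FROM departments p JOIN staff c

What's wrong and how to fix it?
Bug: JOIN with no ON clause produces a cartesian product; every staff row pairs with every departments row

Fix: Specify the join condition linking the foreign key to the parent id

Corrected query:
SELECT c.id, p.name, c.salary FROM departments p JOIN staff c ON c.dept_id = p.id

Result:
id | name        | salary
---+-------------+-------
1  | Finance     | 41608 
2  | HR          | 135590
3  | Marketing   | 174669
4  | Engineering | 88779 
5  | Finance     | 145061
6  | Finance     | 113865
7  | HR          | 90436 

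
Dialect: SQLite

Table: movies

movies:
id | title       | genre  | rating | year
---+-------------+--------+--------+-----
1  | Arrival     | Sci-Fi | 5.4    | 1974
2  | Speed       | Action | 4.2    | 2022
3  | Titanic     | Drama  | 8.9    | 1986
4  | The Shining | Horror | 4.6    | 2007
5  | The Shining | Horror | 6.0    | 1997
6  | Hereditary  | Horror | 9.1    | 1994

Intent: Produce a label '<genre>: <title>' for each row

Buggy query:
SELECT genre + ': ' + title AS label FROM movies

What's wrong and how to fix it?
Bug: '+' is numeric addition; on text columns SQLite converts them to 0 instead of concatenating

Fix: Use the || operator for string concatenation

Corrected query:
SELECT genre || ': ' || title AS label FROM movies

Result:
label              
-------------------
Sci-Fi: Arrival    
Action: Speed      
Drama: Titanic     
Horror: The Shining
Horror: The Shining
Horror: Hereditary 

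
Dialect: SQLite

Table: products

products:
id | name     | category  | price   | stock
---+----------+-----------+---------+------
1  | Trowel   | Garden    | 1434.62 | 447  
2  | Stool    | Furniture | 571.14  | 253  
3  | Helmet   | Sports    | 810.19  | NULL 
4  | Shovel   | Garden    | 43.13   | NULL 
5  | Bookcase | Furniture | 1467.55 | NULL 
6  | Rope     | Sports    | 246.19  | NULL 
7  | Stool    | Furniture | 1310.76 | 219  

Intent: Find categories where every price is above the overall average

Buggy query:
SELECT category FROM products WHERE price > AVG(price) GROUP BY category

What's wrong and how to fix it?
Bug: WHERE evaluates per row before aggregation, so AVG() is unavailable

Fix: Use a subquery for AVG and a HAVING MIN(...) filter so the condition holds for every row in the group

Corrected query:
SELECT category FROM products GROUP BY category HAVING MIN(price) > (SELECT AVG(price) FROM products)

Result:
(no rows)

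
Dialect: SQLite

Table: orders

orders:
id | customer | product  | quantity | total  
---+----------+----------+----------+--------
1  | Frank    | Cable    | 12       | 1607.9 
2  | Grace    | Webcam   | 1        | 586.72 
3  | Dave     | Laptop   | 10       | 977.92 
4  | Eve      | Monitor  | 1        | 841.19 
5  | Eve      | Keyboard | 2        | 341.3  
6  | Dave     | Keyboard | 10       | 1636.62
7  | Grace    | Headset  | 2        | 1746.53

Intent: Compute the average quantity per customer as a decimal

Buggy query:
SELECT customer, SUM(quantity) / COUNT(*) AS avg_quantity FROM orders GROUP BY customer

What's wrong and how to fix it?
Bug: Both operands are integers, so '/' performs integer division and truncates

Fix: Multiply by 1.0 (or CAST to REAL) to force floating-point division

Corrected query:
SELECT customer, SUM(quantity) * 1.0 / COUNT(*) AS avg_quantity FROM orders GROUP BY customer

Result:
customer | avg_quantity
---------+-------------
Dave     | 10          
Eve      | 1.5         
Frank    | 12          
Grace    | 1.5         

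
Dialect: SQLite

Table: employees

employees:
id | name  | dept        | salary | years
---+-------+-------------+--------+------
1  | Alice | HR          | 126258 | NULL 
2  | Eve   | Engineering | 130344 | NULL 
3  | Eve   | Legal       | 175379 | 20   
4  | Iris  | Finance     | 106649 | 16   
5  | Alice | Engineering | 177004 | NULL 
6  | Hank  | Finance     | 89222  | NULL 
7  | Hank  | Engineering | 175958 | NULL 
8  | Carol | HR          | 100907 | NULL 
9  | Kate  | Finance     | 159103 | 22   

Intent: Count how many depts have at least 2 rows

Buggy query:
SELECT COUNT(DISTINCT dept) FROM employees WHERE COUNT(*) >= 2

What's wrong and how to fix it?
Bug: WHERE filters individual rows, not groups, so a group-level COUNT is invalid there

Fix: Use a subquery that GROUPs and filters with HAVING, then count its rows

Corrected query:
SELECT COUNT(*) FROM (SELECT dept FROM employees GROUP BY dept HAVING COUNT(*) >= 2)

Result:
COUNT(*)
--------
3       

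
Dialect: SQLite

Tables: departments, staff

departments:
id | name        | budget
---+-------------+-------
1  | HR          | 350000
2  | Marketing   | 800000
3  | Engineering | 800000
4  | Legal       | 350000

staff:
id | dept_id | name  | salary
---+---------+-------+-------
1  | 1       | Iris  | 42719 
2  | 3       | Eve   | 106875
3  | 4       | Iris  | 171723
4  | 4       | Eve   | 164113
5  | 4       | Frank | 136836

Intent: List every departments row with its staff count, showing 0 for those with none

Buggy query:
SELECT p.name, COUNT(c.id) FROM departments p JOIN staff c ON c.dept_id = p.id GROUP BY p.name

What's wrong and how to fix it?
Bug: INNER JOIN drops departments rows that have no matching staff rows

Fix: Use LEFT JOIN so parents without children still appear (COUNT(c.id) gives 0)

Corrected query:
SELECT p.name, COUNT(c.id) FROM departments p LEFT JOIN staff c ON c.dept_id = p.id GROUP BY p.name

Result:
name        | COUNT(c.id)
------------+------------
Engineering | 1          
HR          | 1          
Legal       | 3          
Marketing   | 0          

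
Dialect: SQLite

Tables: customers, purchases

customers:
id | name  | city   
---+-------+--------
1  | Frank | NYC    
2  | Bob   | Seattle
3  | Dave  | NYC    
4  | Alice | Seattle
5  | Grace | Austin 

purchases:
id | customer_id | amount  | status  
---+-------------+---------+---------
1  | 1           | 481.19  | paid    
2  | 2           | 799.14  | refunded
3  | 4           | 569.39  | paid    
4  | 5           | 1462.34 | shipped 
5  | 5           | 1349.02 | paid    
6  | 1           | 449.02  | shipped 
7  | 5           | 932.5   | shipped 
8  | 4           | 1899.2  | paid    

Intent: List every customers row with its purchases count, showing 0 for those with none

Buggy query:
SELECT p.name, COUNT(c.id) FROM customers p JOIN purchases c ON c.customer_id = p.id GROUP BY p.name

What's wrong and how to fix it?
Bug: INNER JOIN drops customers rows that have no matching purchases rows

Fix: Use LEFT JOIN so parents without children still appear (COUNT(c.id) gives 0)

Corrected query:
SELECT p.name, COUNT(c.id) FROM customers p LEFT JOIN purchases c ON c.customer_id = p.id GROUP BY p.name

Result:
name  | COUNT(c.id)
------+------------
Alice | 2          
Bob   | 1          
Dave  | 0          
Frank | 2          
Grace | 3          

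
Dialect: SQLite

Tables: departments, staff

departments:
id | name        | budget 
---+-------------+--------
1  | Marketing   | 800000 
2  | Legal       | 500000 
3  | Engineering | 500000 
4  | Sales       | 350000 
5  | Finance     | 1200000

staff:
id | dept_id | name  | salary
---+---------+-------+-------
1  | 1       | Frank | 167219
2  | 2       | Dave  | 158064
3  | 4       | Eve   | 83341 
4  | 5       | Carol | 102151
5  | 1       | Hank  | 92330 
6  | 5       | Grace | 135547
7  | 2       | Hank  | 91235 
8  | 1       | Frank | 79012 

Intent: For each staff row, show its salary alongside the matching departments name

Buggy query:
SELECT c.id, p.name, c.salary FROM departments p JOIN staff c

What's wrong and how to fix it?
Bug: Missing join condition: each staff row is matched to all departments rows instead of just its own

Fix: Specify the join condition linking the foreign key to the parent id

Corrected query:
SELECT c.id, p.name, c.salary FROM departments p JOIN staff c ON c.dept_id = p.id

Result:
id | name      | salary
---+-----------+-------
1  | Marketing | 167219
2  | Legal     | 158064
3  | Sales     | 83341 
4  | Finance   | 102151
5  | Marketing | 92330 
6  | Finance   | 135547
7  | Legal     | 91235 
8  | Marketing | 79012 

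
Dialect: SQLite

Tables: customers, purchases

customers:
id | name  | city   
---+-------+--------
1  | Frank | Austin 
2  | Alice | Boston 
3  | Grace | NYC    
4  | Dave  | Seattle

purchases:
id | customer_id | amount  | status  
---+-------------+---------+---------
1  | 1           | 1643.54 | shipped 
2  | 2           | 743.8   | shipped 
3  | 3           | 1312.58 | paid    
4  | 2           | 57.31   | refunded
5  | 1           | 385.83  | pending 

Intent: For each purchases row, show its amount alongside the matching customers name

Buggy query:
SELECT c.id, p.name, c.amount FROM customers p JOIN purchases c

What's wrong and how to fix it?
Bug: JOIN with no ON clause produces a cartesian product; every purchases row pairs with every customers row

Fix: Specify the join condition linking the foreign key to the parent id

Corrected query:
SELECT c.id, p.name, c.amount FROM customers p JOIN purchases c ON c.customer_id = p.id

Result:
id | name  | amount 
---+-------+--------
1  | Frank | 1643.54
2  | Alice | 743.8  
3  | Grace | 1312.58
4  | Alice | 57.31  
5  | Frank | 385.83 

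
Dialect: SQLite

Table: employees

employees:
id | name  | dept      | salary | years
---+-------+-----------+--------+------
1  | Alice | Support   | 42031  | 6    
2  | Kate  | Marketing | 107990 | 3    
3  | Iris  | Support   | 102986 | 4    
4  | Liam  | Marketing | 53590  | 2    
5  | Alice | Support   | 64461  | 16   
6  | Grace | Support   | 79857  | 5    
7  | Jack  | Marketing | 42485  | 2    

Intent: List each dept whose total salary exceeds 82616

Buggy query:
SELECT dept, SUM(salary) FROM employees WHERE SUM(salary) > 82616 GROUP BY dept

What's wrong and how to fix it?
Bug: Aggregate functions cannot appear in a WHERE clause

Fix: Move the aggregate condition to a HAVING clause

Corrected query:
SELECT dept, SUM(salary) FROM employees GROUP BY dept HAVING SUM(salary) > 82616

Result:
dept      | SUM(salary)
----------+------------
Marketing | 204065     
Support   | 289335     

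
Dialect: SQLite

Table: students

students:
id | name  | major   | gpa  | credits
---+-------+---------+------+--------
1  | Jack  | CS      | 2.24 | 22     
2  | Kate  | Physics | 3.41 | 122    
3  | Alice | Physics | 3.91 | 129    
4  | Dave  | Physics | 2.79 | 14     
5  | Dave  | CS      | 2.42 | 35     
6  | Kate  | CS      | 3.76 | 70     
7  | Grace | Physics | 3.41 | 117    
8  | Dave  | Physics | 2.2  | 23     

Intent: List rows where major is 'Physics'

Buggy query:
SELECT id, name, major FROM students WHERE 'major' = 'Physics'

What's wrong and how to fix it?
Bug: 'major' in single quotes is a string literal, not the column; the comparison is literal-vs-literal and never true

Fix: Remove the quotes around the column name (or use double quotes for an identifier)

Corrected query:
SELECT id, name, major FROM students WHERE major = 'Physics'

Result:
id | name  | major  
---+-------+--------
2  | Kate  | Physics
3  | Alice | Physics
4  | Dave  | Physics
7  | Grace | Physics
8  | Dave  | Physics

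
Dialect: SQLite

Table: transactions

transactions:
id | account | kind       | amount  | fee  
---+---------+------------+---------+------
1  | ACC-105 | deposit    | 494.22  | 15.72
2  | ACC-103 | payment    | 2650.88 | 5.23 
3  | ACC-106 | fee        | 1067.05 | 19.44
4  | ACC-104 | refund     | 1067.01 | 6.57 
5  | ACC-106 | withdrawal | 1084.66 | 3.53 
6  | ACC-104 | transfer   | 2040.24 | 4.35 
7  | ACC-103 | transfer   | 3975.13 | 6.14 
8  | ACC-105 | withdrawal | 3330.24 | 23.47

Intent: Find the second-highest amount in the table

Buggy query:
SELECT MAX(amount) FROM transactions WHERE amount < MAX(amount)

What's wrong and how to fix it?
Bug: MAX(amount) on the right of the comparison is an aggregate-in-WHERE error

Fix: Compute the overall MAX in a subquery, then take MAX of rows below it

Corrected query:
SELECT MAX(amount) FROM transactions WHERE amount < (SELECT MAX(amount) FROM transactions)

Result:
MAX(amount)
-----------
3330.24    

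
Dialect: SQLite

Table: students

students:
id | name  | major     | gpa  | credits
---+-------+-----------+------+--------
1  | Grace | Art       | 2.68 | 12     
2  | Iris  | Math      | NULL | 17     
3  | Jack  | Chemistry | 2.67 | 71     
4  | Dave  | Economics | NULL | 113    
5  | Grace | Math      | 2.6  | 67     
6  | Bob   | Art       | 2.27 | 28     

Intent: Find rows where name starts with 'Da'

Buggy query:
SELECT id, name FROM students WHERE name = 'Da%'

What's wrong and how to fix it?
Bug: '=' compares the literal string including the % character; pattern matching needs LIKE

Fix: Use LIKE for wildcard pattern matching

Corrected query:
SELECT id, name FROM students WHERE name LIKE 'Da%'

Result:
id | name
---+-----
4  | Dave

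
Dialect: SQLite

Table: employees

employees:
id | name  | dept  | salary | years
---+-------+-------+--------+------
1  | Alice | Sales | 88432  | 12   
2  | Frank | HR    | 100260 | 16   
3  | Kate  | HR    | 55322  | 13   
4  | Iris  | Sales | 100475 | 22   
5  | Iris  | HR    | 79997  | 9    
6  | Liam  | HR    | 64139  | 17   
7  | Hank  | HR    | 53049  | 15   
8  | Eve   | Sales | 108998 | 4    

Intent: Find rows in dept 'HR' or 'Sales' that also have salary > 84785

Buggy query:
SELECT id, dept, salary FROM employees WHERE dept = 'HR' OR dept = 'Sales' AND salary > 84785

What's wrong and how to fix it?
Bug: Without parentheses, AND is evaluated before OR, so the salary filter only applies to the 'Sales' branch

Fix: Group the OR with parentheses (or use IN), then AND the threshold

Corrected query:
SELECT id, dept, salary FROM employees WHERE (dept = 'HR' OR dept = 'Sales') AND salary > 84785

Result:
id | dept  | salary
---+-------+-------
1  | Sales | 88432 
2  | HR    | 100260
4  | Sales | 100475
8  | Sales | 108998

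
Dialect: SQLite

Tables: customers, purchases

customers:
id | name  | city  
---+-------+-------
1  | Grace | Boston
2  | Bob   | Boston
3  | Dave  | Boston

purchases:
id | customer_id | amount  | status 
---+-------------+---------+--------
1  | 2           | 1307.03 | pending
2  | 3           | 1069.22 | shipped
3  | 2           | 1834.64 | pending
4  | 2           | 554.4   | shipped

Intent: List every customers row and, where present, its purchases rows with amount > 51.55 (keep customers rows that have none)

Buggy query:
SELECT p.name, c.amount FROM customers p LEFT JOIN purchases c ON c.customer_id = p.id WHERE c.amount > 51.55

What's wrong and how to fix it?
Bug: Filtering c.amount in WHERE discards the NULL rows produced by LEFT JOIN, turning it into an inner join

Fix: Put 'c.amount > 51.55' in the JOIN's ON clause instead of WHERE

Corrected query:
SELECT p.name, c.amount FROM customers p LEFT JOIN purchases c ON c.customer_id = p.id AND c.amount > 51.55

Result:
name  | amount 
------+--------
Grace | NULL   
Bob   | 554.4  
Bob   | 1307.03
Bob   | 1834.64
Dave  | 1069.22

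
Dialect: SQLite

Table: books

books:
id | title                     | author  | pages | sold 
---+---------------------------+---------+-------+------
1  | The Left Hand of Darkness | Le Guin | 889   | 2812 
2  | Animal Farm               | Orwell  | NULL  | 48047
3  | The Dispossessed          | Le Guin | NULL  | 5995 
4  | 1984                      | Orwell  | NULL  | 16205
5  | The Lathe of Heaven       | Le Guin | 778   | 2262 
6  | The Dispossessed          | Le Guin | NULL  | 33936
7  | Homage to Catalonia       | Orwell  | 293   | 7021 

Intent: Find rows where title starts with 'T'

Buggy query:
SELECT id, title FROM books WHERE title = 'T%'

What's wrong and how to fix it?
Bug: Wildcards only work with LIKE; '=' treats '%' as a literal character

Fix: Replace '=' with LIKE so 'T%' is treated as a pattern

Corrected query:
SELECT id, title FROM books WHERE title LIKE 'T%'

Result:
id | title                    
---+--------------------------
1  | The Left Hand of Darkness
3  | The Dispossessed         
5  | The Lathe of Heaven      
6  | The Dispossessed         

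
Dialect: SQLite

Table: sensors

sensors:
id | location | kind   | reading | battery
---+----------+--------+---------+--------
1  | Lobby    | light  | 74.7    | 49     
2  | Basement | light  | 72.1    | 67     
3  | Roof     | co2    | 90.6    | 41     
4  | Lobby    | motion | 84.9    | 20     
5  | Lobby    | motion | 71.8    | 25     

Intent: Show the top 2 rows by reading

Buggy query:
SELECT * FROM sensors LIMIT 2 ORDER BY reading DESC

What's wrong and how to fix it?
Bug: ORDER BY cannot follow LIMIT; LIMIT is the final clause

Fix: Sort with ORDER BY, then apply LIMIT

Corrected query:
SELECT * FROM sensors ORDER BY reading DESC LIMIT 2

Result:
id | location | kind   | reading | battery
---+----------+--------+---------+--------
3  | Roof     | co2    | 90.6    | 41     
4  | Lobby    | motion | 84.9    | 20     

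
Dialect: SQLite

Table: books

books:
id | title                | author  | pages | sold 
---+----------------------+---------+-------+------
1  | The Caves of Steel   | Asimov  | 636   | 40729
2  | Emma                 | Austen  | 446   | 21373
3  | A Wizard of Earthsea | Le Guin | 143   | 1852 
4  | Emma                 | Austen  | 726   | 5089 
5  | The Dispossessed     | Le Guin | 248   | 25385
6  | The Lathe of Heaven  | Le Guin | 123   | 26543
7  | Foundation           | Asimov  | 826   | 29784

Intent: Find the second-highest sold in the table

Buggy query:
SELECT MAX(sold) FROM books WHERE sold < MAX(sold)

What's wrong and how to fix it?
Bug: The inner MAX is an aggregate inside WHERE, which is not allowed

Fix: Compute the overall MAX in a subquery, then take MAX of rows below it

Corrected query:
SELECT MAX(sold) FROM books WHERE sold < (SELECT MAX(sold) FROM books)

Result:
MAX(sold)
---------
29784    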